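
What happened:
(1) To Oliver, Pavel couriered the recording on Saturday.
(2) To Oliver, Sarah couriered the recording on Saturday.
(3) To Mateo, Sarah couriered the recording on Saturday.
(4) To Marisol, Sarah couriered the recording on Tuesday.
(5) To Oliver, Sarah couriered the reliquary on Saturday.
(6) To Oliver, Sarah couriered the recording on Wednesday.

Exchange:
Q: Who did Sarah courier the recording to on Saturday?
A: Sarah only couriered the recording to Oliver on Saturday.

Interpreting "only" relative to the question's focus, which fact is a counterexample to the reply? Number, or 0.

3

Answering "Who did ... to ...?" puts focus on the recipient — here, "Oliver".
So "only" ranges over recipients; the rest (Sarah as agent and the recording as thing and on Saturday as setting) is presupposed.
Fact (3) keeps Sarah as agent and the recording as thing and on Saturday as setting but has recipient = Mateo; that refutes the reply.
(Fact (5) would refute a reading with focus on the thing — but that is not what the question asks.)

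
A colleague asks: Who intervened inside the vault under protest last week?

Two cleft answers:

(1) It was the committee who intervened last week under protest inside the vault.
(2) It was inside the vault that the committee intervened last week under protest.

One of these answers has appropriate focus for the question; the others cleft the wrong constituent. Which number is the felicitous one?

1

The question word "who" targets the subject (agent).
Option (1) clefts "the committee" — that matches what the question asks about.
Option (2) clefts "inside the vault" — the location, not what was asked.
So the congruent reply is (1).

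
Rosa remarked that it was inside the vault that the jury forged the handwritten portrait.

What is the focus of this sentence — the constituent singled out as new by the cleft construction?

inside the vault

In an it-cleft "It was X that/who ...", the clefted constituent X is the focus; the that/who-clause expresses the presupposed open proposition.
Here the focus is "inside the vault". The backgrounded (presupposed) material includes "the jury" and "the handwritten portrait".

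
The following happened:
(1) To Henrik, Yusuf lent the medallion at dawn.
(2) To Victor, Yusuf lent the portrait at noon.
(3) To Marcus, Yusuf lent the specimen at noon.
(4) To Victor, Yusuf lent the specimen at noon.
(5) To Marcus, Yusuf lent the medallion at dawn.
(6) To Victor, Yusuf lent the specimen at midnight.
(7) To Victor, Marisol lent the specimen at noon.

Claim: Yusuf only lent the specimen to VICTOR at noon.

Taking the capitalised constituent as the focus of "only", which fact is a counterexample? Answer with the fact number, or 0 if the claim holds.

3

Focus (in capitals) is "Victor" — the recipient. "Only" excludes alternative recipients while holding fixed agent = Yusuf, thing = the specimen, setting = at noon.
Fact (3) matches on agent = Yusuf, thing = the specimen, setting = at noon, but has recipient = Marcus instead. That refutes the claim.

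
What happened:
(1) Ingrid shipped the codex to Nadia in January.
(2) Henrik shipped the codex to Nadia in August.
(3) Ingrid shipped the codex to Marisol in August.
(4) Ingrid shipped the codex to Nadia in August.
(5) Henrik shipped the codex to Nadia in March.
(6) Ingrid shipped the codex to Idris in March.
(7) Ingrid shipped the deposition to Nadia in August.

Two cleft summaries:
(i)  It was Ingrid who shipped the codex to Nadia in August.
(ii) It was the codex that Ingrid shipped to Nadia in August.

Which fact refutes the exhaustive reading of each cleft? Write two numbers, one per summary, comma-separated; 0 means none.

2, 7

(i): focus "Ingrid". Looking for thing = the codex, recipient = Nadia, setting = in August with some other agent — fact (2) has Henrik there. Refuted.
(ii): focus "the codex". Looking for agent = Ingrid, recipient = Nadia, setting = in August with some other thing — fact (7) has the deposition there. Refuted.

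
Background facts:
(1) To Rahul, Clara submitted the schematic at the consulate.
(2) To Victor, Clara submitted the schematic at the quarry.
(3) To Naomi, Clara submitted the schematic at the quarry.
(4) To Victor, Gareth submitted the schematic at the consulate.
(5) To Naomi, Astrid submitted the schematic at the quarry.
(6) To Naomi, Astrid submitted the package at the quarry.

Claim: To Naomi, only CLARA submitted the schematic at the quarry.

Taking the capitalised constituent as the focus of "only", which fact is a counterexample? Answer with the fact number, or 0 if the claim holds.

5

The capitals mark "Clara" as focus. So "only" rules out other agents, with the rest (the schematic as thing and Naomi as recipient and at the quarry as setting) as background.
Fact (5) matches on the schematic as thing and Naomi as recipient and at the quarry as setting, but has agent = Astrid instead. That refutes the claim.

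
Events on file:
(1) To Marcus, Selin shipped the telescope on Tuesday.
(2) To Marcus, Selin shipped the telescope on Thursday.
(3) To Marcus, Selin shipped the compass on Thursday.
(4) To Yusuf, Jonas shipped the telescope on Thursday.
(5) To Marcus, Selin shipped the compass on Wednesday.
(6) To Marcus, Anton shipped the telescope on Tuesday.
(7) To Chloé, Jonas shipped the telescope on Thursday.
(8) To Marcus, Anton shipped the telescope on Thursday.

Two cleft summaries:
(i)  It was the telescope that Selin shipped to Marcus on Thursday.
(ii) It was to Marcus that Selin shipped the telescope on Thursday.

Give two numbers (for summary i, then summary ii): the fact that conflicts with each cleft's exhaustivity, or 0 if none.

(i): focus "the telescope". Looking for Selin as agent and Marcus as recipient and on Thursday as setting with some other thing — fact (3) has the compass there. Refuted.
(ii): focus "Marcus". No fact shares Selin as agent and the telescope as thing and on Thursday as setting with a different recipient. 0.

3, 0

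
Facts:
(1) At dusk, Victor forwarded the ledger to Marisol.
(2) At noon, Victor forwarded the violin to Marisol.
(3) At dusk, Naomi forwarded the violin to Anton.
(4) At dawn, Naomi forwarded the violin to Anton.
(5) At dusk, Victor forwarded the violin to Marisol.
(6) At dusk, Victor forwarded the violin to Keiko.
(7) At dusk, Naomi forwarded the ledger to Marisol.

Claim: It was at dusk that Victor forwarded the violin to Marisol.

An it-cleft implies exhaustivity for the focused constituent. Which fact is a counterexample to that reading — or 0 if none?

2

The cleft puts "at dusk" in focus and presupposes the open proposition with same agent, thing, recipient (Victor / the violin / Marisol).
The exhaustive reading says no other setting fits that background.
Fact (2) shares the background but with setting = at noon; exhaustivity is violated.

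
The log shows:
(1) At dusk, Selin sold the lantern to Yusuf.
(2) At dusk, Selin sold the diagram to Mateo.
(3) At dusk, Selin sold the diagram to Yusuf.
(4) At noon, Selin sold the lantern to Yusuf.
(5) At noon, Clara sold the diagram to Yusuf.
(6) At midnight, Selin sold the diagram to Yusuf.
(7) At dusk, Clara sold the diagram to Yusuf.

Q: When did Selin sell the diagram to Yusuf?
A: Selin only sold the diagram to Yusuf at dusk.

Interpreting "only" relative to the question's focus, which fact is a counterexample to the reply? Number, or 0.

The question "When did ...?" targets the setting, so in the reply the focus falls on "at dusk".
"Only" then excludes alternative settings while the background — same agent, thing, recipient (Selin / the diagram / Yusuf) — is held fixed.
Fact (6) shares the background with a different setting (at midnight) — counterexample.
(Fact (2) would refute a reading with focus on the recipient — but that is not what the question asks.)

6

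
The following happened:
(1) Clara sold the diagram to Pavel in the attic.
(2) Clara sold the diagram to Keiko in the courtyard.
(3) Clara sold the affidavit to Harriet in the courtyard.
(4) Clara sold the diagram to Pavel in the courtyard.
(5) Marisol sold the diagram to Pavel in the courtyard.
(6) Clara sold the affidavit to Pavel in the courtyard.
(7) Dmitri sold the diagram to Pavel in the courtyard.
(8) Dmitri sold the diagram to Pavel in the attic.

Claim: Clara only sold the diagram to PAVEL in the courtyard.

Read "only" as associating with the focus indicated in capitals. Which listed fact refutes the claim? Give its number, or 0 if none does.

Focus (in capitals) is "Pavel" — the recipient. "Only" excludes alternative recipients while holding fixed Clara as agent and the diagram as thing and in the courtyard as setting.
Fact (2) matches on Clara as agent and the diagram as thing and in the courtyard as setting, but has recipient = Keiko instead. That refutes the claim.

2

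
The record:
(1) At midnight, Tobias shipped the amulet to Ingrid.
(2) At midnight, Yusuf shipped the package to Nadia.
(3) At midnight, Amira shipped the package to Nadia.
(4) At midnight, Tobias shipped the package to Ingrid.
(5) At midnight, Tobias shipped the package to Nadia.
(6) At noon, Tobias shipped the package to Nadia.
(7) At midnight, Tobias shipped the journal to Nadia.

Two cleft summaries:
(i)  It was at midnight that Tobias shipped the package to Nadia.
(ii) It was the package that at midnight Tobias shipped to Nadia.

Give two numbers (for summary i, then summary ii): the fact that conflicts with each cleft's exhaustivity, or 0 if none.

(i): focus "at midnight". Looking for agent = Tobias, thing = the package, recipient = Nadia with some other setting — fact (6) has at noon there. Refuted.
(ii): focus "the package". Looking for agent = Tobias, recipient = Nadia, setting = at midnight with some other thing — fact (7) has the journal there. Refuted.

6, 7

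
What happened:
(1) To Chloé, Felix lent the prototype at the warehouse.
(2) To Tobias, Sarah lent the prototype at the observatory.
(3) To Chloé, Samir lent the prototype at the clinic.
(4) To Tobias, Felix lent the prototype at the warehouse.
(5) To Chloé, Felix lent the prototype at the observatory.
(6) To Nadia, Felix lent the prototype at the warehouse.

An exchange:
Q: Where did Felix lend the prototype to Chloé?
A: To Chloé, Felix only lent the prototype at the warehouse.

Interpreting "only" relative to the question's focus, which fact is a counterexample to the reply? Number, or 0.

5

Answering "Where did ...?" puts focus on the setting — here, "at the warehouse".
"Only" then excludes alternative settings while the background — Felix as agent and the prototype as thing and Chloé as recipient — is held fixed.
Fact (5) keeps Felix as agent and the prototype as thing and Chloé as recipient but has setting = at the observatory; that refutes the reply.
(Fact (4) would refute a reading with focus on the recipient — but that is not what the question asks.)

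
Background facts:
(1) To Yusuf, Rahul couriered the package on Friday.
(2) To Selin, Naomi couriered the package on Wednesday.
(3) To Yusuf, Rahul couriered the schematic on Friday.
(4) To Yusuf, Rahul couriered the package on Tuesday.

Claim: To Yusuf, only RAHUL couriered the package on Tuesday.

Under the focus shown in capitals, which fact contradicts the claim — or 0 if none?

0

The capitals mark "Rahul" as focus. So "only" rules out other agents, with the rest (thing = the package, recipient = Yusuf, setting = on Tuesday) as background.
No fact matches thing = the package, recipient = Yusuf, setting = on Tuesday with a different agent — every other fact differs on at least one backgrounded slot. So no fact refutes it.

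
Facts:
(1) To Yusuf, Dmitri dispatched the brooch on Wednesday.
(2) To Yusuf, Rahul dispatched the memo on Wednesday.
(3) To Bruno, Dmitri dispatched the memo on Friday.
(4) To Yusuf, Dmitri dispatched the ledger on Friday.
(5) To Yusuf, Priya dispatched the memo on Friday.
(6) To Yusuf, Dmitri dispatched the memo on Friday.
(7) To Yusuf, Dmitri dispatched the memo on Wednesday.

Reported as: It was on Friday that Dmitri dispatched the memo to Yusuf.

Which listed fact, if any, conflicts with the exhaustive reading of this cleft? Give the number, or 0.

7

The cleft puts "on Friday" in focus and presupposes the open proposition with agent = Dmitri, thing = the memo, recipient = Yusuf.
Exhaustivity: on Friday is the only setting satisfying that background.
But fact (7) also has agent = Dmitri, thing = the memo, recipient = Yusuf, with setting = on Wednesday — so the exhaustive reading fails.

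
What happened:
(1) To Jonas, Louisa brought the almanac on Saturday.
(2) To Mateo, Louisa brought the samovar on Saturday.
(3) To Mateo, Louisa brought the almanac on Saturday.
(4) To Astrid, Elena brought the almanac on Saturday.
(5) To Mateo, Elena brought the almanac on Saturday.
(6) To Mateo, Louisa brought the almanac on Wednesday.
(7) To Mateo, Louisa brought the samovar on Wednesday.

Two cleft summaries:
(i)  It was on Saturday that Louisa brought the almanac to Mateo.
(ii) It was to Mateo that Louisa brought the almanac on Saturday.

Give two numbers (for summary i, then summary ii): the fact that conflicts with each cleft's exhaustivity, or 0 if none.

6, 1

Summary (i) focuses "on Saturday" (the setting); background Louisa as agent and the almanac as thing and Mateo as recipient. Fact (6) matches that background with setting = on Wednesday — refutes (i).
Summary (ii) focuses "Mateo" (the recipient); background Louisa as agent and the almanac as thing and on Saturday as setting. Fact (1) matches that background with recipient = Jonas — refutes (ii).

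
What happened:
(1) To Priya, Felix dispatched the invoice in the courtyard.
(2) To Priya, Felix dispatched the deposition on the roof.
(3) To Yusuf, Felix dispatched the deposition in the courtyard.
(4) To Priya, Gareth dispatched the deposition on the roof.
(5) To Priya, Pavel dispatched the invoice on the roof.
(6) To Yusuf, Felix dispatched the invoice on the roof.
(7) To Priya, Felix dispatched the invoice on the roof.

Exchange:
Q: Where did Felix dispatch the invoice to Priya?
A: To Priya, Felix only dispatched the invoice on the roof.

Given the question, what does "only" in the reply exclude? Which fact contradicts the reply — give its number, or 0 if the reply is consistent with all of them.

1

The question "Where did ...?" targets the setting, so in the reply the focus falls on "on the roof".
"Only" then excludes alternative settings while the background — same agent, thing, recipient (Felix / the invoice / Priya) — is held fixed.
Fact (1) shares the background with a different setting (in the courtyard) — counterexample.
(Fact (6) would refute a reading with focus on the recipient — but that is not what the question asks.)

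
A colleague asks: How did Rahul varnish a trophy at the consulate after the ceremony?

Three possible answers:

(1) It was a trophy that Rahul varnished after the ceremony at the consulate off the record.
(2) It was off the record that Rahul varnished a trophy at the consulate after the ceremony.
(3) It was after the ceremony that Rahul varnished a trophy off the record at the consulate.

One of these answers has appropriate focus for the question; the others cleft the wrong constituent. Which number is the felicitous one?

The question word "how" targets the manner.
Option (1) clefts "a trophy" — the direct object, not what was asked.
Option (2) clefts "off the record" — that matches what the question asks about.
Option (3) clefts "after the ceremony" — the time, not what was asked.
So the congruent reply is (2).

2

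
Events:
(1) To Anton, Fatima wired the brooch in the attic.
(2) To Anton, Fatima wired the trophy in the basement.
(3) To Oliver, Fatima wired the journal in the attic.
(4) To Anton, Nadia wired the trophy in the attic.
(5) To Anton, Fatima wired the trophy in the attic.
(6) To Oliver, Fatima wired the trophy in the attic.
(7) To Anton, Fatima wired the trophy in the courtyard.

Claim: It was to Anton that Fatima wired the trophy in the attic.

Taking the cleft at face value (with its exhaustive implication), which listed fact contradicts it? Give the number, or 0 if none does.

6

The cleft puts "Anton" in focus and presupposes the open proposition with same agent, thing, setting (Fatima / the trophy / in the attic).
The exhaustive reading says no other recipient fits that background.
But fact (6) also has same agent, thing, setting (Fatima / the trophy / in the attic), with recipient = Oliver — so the exhaustive reading fails.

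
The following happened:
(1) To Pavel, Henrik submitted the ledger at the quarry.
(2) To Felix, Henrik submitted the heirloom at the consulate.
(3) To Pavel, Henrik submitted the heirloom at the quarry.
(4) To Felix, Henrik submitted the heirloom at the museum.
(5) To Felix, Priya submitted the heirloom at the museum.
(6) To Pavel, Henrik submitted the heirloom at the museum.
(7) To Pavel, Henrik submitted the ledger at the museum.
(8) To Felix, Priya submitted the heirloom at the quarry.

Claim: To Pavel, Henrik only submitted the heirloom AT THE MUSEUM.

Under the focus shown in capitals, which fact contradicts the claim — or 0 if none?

Focus (in capitals) is "at the museum" — the setting. "Only" excludes alternative settings while holding fixed agent = Henrik, thing = the heirloom, recipient = Pavel.
Fact (3) shares the background but differs in setting (at the quarry) — a counterexample.

3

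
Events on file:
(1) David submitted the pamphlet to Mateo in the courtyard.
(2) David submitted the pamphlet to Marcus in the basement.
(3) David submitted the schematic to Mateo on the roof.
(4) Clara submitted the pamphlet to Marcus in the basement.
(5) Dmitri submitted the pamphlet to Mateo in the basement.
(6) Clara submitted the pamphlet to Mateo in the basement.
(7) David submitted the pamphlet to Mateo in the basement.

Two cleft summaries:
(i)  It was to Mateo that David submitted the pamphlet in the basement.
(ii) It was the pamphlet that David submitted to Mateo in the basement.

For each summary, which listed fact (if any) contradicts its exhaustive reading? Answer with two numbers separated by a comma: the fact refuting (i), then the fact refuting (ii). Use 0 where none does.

2, 0

Summary (i) focuses "Mateo" (the recipient); background same agent, thing, setting (David / the pamphlet / in the basement). Fact (2) matches that background with recipient = Marcus — refutes (i).
Summary (ii) focuses "the pamphlet" (the thing); background same agent, recipient, setting (David / Mateo / in the basement). No fact matches that background with a different thing, so 0.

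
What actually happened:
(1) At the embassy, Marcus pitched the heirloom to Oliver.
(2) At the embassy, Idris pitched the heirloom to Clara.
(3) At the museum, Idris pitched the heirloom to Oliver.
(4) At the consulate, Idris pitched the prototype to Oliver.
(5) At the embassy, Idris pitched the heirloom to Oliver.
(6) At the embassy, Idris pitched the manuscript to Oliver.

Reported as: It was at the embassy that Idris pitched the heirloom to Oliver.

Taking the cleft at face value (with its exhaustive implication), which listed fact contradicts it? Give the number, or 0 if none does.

3

Focus of the cleft: "at the embassy" (the setting). Presupposed background: Idris as agent and the heirloom as thing and Oliver as recipient.
The exhaustive reading says no other setting fits that background.
But fact (3) also has Idris as agent and the heirloom as thing and Oliver as recipient, with setting = at the museum — so the exhaustive reading fails.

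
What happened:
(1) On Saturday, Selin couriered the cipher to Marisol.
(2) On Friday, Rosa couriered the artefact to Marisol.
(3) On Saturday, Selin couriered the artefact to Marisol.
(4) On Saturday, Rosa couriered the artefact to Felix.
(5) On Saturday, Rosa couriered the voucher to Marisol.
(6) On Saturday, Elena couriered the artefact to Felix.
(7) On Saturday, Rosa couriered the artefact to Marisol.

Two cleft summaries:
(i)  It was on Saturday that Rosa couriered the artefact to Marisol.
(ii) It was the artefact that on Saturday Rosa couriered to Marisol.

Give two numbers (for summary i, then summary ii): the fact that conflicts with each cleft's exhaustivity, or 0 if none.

2, 5

Summary (i) focuses "on Saturday" (the setting); background agent = Rosa, thing = the artefact, recipient = Marisol. Fact (2) matches that background with setting = on Friday — refutes (i).
Summary (ii) focuses "the artefact" (the thing); background agent = Rosa, recipient = Marisol, setting = on Saturday. Fact (5) matches that background with thing = the voucher — refutes (ii).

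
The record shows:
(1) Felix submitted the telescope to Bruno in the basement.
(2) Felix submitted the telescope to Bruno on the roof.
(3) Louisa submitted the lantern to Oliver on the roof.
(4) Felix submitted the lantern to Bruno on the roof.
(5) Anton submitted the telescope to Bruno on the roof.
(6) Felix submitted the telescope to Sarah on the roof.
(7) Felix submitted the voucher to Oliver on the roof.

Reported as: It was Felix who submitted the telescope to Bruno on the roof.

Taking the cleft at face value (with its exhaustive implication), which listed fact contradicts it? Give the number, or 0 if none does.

Focus of the cleft: "Felix" (the agent). Presupposed background: the telescope as thing and Bruno as recipient and on the roof as setting.
The exhaustive reading says no other agent fits that background.
Fact (5) shares the background but with agent = Anton; exhaustivity is violated.

5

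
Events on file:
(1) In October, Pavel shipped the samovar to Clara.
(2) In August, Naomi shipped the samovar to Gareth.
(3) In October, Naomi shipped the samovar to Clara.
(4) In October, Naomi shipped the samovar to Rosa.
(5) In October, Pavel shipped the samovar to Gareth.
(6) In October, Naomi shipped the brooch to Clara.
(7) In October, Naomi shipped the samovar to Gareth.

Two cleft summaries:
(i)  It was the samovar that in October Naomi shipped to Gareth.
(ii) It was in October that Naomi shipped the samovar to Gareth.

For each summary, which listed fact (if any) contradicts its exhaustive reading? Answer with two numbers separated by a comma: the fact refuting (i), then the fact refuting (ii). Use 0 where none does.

0, 2

Summary (i) focuses "the samovar" (the thing); background agent = Naomi, recipient = Gareth, setting = in October. No fact matches that background with a different thing, so 0.
Summary (ii) focuses "in October" (the setting); background agent = Naomi, thing = the samovar, recipient = Gareth. Fact (2) matches that background with setting = in August — refutes (ii).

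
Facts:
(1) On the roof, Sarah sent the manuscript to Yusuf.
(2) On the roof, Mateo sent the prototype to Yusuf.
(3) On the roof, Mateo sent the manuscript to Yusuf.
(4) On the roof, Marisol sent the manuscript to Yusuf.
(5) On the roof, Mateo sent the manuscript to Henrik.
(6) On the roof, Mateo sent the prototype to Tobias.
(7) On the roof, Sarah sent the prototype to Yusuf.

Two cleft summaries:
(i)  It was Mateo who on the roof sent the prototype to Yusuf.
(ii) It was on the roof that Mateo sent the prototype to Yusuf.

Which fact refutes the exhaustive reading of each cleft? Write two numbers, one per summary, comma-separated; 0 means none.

7, 0

Summary (i) focuses "Mateo" (the agent); background thing = the prototype, recipient = Yusuf, setting = on the roof. Fact (7) matches that background with agent = Sarah — refutes (i).
Summary (ii) focuses "on the roof" (the setting); background agent = Mateo, thing = the prototype, recipient = Yusuf. No fact matches that background with a different setting, so 0.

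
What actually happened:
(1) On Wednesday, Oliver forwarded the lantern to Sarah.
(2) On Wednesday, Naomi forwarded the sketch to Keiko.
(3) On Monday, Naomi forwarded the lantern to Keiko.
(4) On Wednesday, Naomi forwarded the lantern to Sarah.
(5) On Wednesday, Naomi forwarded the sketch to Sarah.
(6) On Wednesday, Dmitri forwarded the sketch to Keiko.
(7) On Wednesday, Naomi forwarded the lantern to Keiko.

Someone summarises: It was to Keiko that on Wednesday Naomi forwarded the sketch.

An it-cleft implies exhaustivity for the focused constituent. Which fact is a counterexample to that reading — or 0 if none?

5

The cleft puts "Keiko" in focus and presupposes the open proposition with same agent, thing, setting (Naomi / the sketch / on Wednesday).
Exhaustivity: Keiko is the only recipient satisfying that background.
Fact (5) shares the background but with recipient = Sarah; exhaustivity is violated.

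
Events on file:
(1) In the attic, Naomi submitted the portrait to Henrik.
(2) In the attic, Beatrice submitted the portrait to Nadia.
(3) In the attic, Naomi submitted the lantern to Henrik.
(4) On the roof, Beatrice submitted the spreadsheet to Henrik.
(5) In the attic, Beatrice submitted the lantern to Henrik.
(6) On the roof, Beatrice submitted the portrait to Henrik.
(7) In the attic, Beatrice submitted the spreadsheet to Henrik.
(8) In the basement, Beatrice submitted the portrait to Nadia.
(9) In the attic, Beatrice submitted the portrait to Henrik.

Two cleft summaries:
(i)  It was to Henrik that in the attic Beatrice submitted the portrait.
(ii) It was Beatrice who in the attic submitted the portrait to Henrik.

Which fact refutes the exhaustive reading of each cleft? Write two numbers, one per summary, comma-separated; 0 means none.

2, 1

Summary (i) focuses "Henrik" (the recipient); background same agent, thing, setting (Beatrice / the portrait / in the attic). Fact (2) matches that background with recipient = Nadia — refutes (i).
Summary (ii) focuses "Beatrice" (the agent); background same thing, recipient, setting (the portrait / Henrik / in the attic). Fact (1) matches that background with agent = Naomi — refutes (ii).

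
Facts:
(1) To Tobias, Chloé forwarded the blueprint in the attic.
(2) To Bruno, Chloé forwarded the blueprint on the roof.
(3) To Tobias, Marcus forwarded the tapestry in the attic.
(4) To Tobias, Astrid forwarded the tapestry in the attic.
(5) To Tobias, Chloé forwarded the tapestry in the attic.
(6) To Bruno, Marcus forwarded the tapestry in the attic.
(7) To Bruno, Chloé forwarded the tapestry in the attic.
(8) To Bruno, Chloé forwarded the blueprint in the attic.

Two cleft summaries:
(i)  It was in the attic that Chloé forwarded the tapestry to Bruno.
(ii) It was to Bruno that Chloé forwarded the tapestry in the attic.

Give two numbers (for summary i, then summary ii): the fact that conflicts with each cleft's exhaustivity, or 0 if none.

0, 5

Summary (i) focuses "in the attic" (the setting); background same agent, thing, recipient (Chloé / the tapestry / Bruno). No fact matches that background with a different setting, so 0.
Summary (ii) focuses "Bruno" (the recipient); background same agent, thing, setting (Chloé / the tapestry / in the attic). Fact (5) matches that background with recipient = Tobias — refutes (ii).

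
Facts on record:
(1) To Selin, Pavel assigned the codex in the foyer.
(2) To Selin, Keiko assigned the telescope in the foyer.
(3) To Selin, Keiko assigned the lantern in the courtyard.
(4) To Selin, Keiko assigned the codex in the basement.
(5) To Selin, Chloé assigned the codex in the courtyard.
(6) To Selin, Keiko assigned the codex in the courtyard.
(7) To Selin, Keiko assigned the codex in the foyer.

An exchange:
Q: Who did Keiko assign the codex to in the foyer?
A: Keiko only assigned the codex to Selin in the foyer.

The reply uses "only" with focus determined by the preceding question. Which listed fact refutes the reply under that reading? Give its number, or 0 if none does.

Answering "Who did ... to ...?" puts focus on the recipient — here, "Selin".
"Only" then excludes alternative recipients while the background — Keiko as agent and the codex as thing and in the foyer as setting — is held fixed.
No listed fact shares that background with another recipient. Nothing contradicts the reply.
(Fact (4) would refute a reading with focus on the setting — but that is not what the question asks.)

0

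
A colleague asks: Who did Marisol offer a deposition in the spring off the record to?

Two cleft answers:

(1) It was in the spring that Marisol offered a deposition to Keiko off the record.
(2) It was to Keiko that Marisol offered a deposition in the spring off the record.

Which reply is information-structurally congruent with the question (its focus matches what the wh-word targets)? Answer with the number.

2

The question word "who" targets the recipient.
Option (1) clefts "in the spring" — the time, not what was asked.
Option (2) clefts "to Keiko" — that matches what the question asks about.
So the congruent reply is (2).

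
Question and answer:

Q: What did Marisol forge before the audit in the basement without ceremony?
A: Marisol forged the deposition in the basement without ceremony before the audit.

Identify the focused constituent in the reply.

the deposition

The wh-word "what" asks about the direct object.
In the answer, "Marisol", "without ceremony", "in the basement" and "before the audit" are given — repeated from the question.
The constituent filling the direct object gap is "the deposition"; that is the focus and would carry nuclear stress.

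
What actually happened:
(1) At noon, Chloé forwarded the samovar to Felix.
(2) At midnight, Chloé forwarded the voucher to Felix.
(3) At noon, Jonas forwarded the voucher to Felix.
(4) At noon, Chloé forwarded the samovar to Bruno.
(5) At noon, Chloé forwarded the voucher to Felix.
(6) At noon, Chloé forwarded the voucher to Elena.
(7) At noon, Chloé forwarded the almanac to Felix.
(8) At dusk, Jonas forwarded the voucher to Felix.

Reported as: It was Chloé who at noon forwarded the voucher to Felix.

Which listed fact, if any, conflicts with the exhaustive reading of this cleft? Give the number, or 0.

Focus of the cleft: "Chloé" (the agent). Presupposed background: same thing, recipient, setting (the voucher / Felix / at noon).
Exhaustivity: Chloé is the only agent satisfying that background.
Fact (3) shares the background but with agent = Jonas; exhaustivity is violated.

3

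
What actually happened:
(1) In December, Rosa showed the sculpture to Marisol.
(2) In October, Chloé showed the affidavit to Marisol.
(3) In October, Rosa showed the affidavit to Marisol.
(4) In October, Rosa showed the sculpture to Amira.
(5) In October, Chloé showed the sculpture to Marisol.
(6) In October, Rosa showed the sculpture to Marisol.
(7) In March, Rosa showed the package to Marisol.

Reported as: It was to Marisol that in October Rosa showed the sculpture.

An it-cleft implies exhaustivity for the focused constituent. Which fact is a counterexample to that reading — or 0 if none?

Focus of the cleft: "Marisol" (the recipient). Presupposed background: agent = Rosa, thing = the sculpture, setting = in October.
The exhaustive reading says no other recipient fits that background.
Fact (4) shares the background but with recipient = Amira; exhaustivity is violated.

4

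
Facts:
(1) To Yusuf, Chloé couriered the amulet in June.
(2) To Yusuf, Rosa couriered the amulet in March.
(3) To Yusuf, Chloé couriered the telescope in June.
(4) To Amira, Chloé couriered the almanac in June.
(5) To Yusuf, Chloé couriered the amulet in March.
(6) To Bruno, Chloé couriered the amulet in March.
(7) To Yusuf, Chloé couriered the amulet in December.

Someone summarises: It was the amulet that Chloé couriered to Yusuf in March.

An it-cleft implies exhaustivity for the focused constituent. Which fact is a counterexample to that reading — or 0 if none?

0

Focus of the cleft: "the amulet" (the thing). Presupposed background: agent = Chloé, recipient = Yusuf, setting = in March.
The exhaustive reading says no other thing fits that background.
No listed fact matches the background with a different thing. Exhaustivity holds.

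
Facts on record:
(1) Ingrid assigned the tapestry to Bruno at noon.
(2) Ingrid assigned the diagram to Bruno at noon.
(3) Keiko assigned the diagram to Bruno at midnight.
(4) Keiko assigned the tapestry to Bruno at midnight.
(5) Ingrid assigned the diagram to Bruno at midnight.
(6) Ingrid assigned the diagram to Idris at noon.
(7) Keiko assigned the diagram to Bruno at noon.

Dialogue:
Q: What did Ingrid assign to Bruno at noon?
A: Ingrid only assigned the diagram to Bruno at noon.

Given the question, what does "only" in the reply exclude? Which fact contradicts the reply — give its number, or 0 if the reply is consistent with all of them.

Answering "What did ...?" puts focus on the thing — here, "the diagram".
So "only" ranges over things; the rest (same agent, recipient, setting (Ingrid / Bruno / at noon)) is presupposed.
Fact (1) shares the background with a different thing (the tapestry) — counterexample.
(Fact (5) would refute a reading with focus on the setting — but that is not what the question asks.)

1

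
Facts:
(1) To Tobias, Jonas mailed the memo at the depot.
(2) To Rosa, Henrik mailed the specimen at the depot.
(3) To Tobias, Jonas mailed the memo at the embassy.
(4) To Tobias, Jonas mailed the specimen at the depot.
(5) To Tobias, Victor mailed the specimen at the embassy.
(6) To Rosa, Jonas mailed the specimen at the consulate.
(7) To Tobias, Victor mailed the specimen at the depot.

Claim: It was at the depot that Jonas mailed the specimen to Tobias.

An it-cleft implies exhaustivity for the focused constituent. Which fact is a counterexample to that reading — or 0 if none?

0

Focus of the cleft: "at the depot" (the setting). Presupposed background: same agent, thing, recipient (Jonas / the specimen / Tobias).
The exhaustive reading says no other setting fits that background.
No listed fact matches the background with a different setting. Exhaustivity holds.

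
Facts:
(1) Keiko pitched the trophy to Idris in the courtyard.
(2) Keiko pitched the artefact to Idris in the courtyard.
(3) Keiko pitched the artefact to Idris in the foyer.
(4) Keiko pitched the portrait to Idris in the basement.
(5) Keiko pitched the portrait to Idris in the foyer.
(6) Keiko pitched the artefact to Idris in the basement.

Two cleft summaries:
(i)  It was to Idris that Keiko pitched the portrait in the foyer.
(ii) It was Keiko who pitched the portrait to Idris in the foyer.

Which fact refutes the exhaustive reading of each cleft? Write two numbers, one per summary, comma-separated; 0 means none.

Summary (i) focuses "Idris" (the recipient); background agent = Keiko, thing = the portrait, setting = in the foyer. No fact matches that background with a different recipient, so 0.
Summary (ii) focuses "Keiko" (the agent); background thing = the portrait, recipient = Idris, setting = in the foyer. No fact matches that background with a different agent, so 0.

0, 0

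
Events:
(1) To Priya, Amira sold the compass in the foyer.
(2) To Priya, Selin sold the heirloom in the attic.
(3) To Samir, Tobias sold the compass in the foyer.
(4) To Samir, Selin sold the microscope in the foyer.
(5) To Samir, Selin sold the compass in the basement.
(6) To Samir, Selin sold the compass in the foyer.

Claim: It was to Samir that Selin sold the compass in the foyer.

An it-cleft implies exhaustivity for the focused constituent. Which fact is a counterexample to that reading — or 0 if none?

The cleft puts "Samir" in focus and presupposes the open proposition with Selin as agent and the compass as thing and in the foyer as setting.
The exhaustive reading says no other recipient fits that background.
Every other fact differs from the presupposition on some backgrounded slot, so none challenges the exhaustivity.

0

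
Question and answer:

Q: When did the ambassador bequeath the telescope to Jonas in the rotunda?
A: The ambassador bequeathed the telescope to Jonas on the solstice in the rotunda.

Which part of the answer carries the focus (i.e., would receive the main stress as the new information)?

on the solstice

The wh-word "when" asks about the time.
In the answer, "the ambassador", "the telescope", "to Jonas" and "in the rotunda" are given — repeated from the question.
The constituent filling the time gap is "on the solstice"; that is the focus and would carry nuclear stress.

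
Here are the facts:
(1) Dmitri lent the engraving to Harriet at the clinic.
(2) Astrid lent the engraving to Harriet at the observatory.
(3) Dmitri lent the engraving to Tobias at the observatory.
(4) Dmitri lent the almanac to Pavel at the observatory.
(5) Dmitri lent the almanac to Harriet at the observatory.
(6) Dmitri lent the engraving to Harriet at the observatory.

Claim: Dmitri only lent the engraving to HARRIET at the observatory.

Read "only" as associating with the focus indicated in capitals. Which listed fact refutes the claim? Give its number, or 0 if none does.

3

The capitals mark "Harriet" as focus. So "only" rules out other recipients, with the rest (Dmitri as agent and the engraving as thing and at the observatory as setting) as background.
Fact (3) shares the background but differs in recipient (Tobias) — a counterexample.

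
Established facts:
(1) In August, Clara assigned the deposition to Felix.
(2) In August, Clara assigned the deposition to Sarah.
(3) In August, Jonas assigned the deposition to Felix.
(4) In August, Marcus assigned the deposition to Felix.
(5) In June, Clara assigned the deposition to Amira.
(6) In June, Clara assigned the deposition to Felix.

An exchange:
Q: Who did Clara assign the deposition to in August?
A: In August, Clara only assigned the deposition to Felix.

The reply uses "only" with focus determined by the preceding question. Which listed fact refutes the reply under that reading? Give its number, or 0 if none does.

2

The question "Who did ... to ...?" targets the recipient, so in the reply the focus falls on "Felix".
So "only" ranges over recipients; the rest (agent = Clara, thing = the deposition, setting = in August) is presupposed.
Fact (2) shares the background with a different recipient (Sarah) — counterexample.
(Fact (6) would refute a reading with focus on the setting — but that is not what the question asks.)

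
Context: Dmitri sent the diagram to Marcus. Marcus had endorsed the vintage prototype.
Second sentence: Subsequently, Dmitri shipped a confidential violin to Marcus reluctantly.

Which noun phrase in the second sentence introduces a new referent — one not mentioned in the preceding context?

a confidential violin

"Dmitri" and "Marcus" in the second sentence are given — already mentioned in the context.
"a confidential violin" has no antecedent in the context; it is discourse-new (the indefinite article also signals a new referent).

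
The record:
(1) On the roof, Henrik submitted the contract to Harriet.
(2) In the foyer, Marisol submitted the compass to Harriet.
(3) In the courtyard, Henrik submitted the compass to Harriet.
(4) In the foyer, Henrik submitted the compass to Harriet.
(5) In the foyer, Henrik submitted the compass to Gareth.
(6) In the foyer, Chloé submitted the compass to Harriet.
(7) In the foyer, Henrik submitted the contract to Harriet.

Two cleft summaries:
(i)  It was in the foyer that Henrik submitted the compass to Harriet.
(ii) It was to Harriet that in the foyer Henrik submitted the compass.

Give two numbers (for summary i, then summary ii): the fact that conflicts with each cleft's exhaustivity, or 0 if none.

(i): focus "in the foyer". Looking for agent = Henrik, thing = the compass, recipient = Harriet with some other setting — fact (3) has in the courtyard there. Refuted.
(ii): focus "Harriet". Looking for agent = Henrik, thing = the compass, setting = in the foyer with some other recipient — fact (5) has Gareth there. Refuted.

3, 5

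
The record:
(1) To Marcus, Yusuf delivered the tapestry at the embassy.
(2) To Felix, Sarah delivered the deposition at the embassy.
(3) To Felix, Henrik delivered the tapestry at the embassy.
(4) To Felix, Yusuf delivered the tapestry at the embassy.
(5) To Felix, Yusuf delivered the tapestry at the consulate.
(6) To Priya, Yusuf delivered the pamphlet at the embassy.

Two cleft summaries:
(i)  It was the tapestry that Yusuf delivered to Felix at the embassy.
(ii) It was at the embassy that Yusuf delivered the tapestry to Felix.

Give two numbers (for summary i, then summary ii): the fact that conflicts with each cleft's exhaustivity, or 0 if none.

(i): focus "the tapestry". No fact shares agent = Yusuf, recipient = Felix, setting = at the embassy with a different thing. 0.
(ii): focus "at the embassy". Looking for agent = Yusuf, thing = the tapestry, recipient = Felix with some other setting — fact (5) has at the consulate there. Refuted.

0, 5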